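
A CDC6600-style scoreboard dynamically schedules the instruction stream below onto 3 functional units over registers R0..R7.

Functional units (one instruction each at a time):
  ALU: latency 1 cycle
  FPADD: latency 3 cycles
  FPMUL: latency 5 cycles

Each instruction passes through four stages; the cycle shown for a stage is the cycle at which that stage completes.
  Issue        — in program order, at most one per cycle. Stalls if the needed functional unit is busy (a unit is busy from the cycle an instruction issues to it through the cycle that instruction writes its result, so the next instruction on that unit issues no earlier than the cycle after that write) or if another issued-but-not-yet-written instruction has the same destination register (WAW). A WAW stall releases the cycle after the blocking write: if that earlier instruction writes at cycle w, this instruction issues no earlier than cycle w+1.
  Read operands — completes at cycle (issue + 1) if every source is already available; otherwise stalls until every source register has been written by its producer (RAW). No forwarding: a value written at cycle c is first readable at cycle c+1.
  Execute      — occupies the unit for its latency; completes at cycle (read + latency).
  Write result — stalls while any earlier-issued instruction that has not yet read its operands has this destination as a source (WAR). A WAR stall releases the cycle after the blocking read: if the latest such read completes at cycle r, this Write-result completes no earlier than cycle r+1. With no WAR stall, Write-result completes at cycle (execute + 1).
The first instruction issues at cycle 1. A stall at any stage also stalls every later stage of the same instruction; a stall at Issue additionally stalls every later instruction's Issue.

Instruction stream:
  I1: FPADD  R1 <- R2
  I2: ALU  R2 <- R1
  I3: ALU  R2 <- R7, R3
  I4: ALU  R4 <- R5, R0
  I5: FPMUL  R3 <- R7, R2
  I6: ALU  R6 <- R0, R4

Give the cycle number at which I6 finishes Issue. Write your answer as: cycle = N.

cycle = 18

t=1  I1→FPADD
t=2  I1 RO | I2→ALU
t=5  I1 EX
t=6  I1 WR R1
t=7  I2 RO
t=8  I2 EX
t=9  I2 WR R2
t=10  I3→ALU
t=11  I3 RO
t=12  I3 EX
t=13  I3 WR R2
t=14  I4→ALU
t=15  I4 RO | I5→FPMUL
t=16  I4 EX | I5 RO
t=17  I4 WR R4
t=18  I6→ALU
t=19  I6 RO
t=20  I6 EX
t=21  I5 EX | I6 WR R6
t=22  I5 WR R3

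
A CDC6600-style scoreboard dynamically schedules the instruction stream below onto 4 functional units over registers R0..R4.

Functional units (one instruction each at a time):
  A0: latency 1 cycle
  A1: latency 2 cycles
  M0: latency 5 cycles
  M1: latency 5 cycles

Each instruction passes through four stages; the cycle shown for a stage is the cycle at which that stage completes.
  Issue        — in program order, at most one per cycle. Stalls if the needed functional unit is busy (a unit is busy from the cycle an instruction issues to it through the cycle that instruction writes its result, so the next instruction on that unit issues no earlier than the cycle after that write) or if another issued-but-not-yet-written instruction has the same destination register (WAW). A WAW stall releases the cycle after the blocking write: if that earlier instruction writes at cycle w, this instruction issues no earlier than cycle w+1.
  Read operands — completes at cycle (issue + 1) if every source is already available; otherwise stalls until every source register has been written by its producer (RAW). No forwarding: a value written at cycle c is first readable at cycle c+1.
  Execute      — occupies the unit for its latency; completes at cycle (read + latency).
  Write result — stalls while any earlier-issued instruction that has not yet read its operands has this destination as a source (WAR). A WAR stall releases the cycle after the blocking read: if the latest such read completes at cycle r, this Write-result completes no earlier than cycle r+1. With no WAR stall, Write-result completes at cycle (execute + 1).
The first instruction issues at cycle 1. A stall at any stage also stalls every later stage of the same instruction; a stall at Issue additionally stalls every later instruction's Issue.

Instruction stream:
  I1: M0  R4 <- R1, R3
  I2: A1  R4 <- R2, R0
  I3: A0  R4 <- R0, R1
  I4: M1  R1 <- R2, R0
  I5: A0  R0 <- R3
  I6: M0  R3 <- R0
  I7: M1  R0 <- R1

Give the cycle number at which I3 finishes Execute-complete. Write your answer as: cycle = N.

cycle = 16

[1] I1 dispatched to M0
[2] I1 operands ready
[7] I1 complete
[8] R4←I1
[9] I2 dispatched to A1
[10] I2 operands ready
[12] I2 complete
[13] R4←I2
[14] I3 dispatched to A0
[15] I3 operands ready, I4 dispatched to M1
[16] I3 complete, I4 operands ready
[17] R4←I3
[18] I5 dispatched to A0
[19] I5 operands ready, I6 dispatched to M0
[20] I5 complete
[21] I4 complete, R0←I5
[22] R1←I4, I6 operands ready
[23] I7 dispatched to M1
[24] I7 operands ready
[27] I6 complete
[28] R3←I6
[29] I7 complete
[30] R0←I7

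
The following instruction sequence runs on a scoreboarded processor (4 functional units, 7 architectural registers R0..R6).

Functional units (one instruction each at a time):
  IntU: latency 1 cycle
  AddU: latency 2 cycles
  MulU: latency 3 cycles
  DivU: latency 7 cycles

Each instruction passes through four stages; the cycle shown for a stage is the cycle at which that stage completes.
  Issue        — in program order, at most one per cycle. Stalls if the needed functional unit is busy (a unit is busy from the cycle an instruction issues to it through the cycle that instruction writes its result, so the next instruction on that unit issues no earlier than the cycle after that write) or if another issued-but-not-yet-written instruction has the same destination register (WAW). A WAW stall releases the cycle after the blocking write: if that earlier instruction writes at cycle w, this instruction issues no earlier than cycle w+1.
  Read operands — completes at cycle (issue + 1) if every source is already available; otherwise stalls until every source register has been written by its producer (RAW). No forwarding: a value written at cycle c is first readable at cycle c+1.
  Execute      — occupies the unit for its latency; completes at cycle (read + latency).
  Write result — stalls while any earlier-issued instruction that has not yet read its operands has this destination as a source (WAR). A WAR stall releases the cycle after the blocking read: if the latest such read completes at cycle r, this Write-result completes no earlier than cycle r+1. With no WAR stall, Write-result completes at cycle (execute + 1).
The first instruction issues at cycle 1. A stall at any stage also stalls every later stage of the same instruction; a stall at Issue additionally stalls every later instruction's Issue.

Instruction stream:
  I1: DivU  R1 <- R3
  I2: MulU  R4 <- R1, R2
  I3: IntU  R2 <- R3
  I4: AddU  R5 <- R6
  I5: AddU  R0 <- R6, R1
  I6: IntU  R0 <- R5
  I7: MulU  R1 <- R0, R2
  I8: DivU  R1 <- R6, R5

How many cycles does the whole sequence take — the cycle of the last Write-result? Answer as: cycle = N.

  I1 | 1 | 2 | 9 | 10
  I2 | 2 | 11 | 14 | 15   RAW R1: wait I1 write@10
  I3 | 3 | 4 | 5 | 12   WAR R2: wait I2 read@11
  I4 | 4 | 5 | 7 | 8
  I5 | 9 | 11 | 13 | 14   struct: AddU busy until I4 writes@8 · RAW R1: wait I1 write@10
  I6 | 15 | 16 | 17 | 18   WAW R0: wait I5 write@14
  I7 | 16 | 19 | 22 | 23   RAW R0: wait I6 write@18
  I8 | 24 | 25 | 32 | 33   WAW R1: wait I7 write@23

cycle = 33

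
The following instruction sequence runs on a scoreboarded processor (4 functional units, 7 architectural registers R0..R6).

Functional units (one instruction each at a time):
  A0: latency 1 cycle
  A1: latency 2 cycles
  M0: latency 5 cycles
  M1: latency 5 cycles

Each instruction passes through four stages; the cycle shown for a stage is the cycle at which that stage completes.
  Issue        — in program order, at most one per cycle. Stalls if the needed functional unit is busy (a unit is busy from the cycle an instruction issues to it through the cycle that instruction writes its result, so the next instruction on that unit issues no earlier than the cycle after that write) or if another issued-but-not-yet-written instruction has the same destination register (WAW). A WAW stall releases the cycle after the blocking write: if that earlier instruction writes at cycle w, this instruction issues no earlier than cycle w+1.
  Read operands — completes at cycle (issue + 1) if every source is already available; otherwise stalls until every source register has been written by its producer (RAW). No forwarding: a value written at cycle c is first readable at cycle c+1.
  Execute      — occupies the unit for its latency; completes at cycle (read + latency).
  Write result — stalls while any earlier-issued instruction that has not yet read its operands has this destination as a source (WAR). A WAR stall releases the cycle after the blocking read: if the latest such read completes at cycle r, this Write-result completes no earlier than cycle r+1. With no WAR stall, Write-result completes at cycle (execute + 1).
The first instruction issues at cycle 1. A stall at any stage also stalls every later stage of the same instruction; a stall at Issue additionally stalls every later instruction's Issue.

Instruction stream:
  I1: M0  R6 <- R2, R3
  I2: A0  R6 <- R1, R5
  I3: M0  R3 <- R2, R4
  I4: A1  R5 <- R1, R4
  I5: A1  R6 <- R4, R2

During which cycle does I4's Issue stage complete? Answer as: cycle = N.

cycle = 11

I1: IS=1 RO=2 EX=7 WR=8
I2: IS=9 RO=10 EX=11 WR=12  [WAW R6: wait I1 write@8]
I3: IS=10 RO=11 EX=16 WR=17
I4: IS=11 RO=12 EX=14 WR=15
I5: IS=16 RO=17 EX=19 WR=20  [struct: A1 busy until I4 writes@15]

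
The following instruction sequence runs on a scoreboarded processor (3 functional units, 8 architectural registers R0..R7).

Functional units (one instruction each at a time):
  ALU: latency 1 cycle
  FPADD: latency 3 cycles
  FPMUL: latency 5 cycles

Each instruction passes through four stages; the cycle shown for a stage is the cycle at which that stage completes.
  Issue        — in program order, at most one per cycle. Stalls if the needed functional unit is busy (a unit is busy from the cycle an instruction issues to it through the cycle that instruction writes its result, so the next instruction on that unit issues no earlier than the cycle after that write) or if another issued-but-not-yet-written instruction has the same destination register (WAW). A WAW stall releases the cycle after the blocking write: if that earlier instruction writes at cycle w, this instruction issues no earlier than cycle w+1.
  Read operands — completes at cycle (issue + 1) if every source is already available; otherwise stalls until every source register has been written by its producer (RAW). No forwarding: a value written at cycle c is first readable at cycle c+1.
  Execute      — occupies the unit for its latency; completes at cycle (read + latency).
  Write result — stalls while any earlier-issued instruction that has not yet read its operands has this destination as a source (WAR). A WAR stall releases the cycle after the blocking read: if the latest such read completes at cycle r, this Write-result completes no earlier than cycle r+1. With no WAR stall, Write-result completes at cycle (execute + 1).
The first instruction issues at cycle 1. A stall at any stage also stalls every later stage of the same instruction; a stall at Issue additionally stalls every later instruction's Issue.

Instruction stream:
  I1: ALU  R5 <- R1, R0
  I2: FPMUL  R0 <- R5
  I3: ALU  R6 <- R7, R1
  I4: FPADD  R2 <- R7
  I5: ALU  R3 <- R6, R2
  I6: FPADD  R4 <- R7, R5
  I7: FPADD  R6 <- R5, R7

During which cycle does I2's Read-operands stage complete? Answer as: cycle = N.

cycle 1: I1 dispatched to ALU
cycle 2: I1 operands ready; I2 dispatched to FPMUL
cycle 3: I1 complete
cycle 4: R5←I1
cycle 5: I2 operands ready; I3 dispatched to ALU
cycle 6: I3 operands ready; I4 dispatched to FPADD
cycle 7: I3 complete; I4 operands ready
cycle 8: R6←I3
cycle 9: I5 dispatched to ALU
cycle 10: I2 complete; I4 complete
cycle 11: R0←I2; R2←I4
cycle 12: I5 operands ready; I6 dispatched to FPADD
cycle 13: I5 complete; I6 operands ready
cycle 14: R3←I5
cycle 16: I6 complete
cycle 17: R4←I6
cycle 18: I7 dispatched to FPADD
cycle 19: I7 operands ready
cycle 22: I7 complete
cycle 23: R6←I7

cycle = 5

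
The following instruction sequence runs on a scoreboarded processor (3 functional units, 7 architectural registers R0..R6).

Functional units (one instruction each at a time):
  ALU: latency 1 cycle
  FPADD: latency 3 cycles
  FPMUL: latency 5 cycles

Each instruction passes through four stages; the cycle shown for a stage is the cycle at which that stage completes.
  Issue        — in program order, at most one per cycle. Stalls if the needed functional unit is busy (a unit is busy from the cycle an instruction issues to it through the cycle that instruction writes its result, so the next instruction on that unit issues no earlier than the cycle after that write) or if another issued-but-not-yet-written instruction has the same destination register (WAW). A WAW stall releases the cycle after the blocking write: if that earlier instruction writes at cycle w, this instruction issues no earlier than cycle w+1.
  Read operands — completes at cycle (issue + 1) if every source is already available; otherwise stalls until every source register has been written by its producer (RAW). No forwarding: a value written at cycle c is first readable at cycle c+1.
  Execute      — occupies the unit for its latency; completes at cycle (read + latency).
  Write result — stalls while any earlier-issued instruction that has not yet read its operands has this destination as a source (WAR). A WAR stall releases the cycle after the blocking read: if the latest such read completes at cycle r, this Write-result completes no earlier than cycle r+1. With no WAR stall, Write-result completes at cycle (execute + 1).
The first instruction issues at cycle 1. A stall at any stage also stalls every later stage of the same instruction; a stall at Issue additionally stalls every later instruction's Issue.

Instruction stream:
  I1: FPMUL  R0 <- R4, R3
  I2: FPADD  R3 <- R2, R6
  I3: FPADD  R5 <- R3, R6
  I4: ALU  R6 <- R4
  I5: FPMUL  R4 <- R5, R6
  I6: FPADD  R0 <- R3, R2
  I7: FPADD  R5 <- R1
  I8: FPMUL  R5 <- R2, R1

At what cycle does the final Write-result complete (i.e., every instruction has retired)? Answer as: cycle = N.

cycle = 33

c1: I1→FPMUL
c2: I1 RO · I2→FPADD
c3: I2 RO
c6: I2 EX
c7: I1 EX · I2 WR R3
c8: I1 WR R0 · I3→FPADD
c9: I3 RO · I4→ALU
c10: I4 RO · I5→FPMUL
c11: I4 EX
c12: I3 EX · I4 WR R6
c13: I3 WR R5
c14: I5 RO · I6→FPADD
c15: I6 RO
c18: I6 EX
c19: I5 EX · I6 WR R0
c20: I5 WR R4 · I7→FPADD
c21: I7 RO
c24: I7 EX
c25: I7 WR R5
c26: I8→FPMUL
c27: I8 RO
c32: I8 EX
c33: I8 WR R5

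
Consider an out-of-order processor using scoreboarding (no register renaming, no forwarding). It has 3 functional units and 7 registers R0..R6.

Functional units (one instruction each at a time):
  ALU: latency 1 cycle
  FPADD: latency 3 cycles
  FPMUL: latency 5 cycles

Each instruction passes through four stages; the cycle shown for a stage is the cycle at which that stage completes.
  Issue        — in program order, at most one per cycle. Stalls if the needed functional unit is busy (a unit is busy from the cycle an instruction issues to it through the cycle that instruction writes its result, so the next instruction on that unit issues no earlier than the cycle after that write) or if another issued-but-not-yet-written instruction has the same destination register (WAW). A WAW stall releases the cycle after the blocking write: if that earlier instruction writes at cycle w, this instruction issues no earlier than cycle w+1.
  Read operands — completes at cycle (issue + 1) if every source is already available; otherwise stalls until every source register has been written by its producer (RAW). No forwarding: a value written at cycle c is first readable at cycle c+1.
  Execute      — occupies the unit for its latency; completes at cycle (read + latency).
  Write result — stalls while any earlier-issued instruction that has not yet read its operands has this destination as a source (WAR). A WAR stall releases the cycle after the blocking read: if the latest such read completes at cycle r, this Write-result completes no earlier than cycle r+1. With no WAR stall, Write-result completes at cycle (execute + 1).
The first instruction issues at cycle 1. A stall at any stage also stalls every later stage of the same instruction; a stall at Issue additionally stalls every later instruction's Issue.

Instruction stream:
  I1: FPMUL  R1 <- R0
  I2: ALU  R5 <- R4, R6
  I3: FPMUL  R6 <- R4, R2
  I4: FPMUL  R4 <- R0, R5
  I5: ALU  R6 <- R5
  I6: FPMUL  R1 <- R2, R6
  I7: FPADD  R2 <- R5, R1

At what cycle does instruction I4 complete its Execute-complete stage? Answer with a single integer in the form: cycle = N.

  I1 | 1 | 2 | 7 | 8
  I2 | 2 | 3 | 4 | 5
  I3 | 9 | 10 | 15 | 16   struct: FPMUL busy until I1 writes@8
  I4 | 17 | 18 | 23 | 24   struct: FPMUL busy until I3 writes@16
  I5 | 18 | 19 | 20 | 21
  I6 | 25 | 26 | 31 | 32   struct: FPMUL busy until I4 writes@24
  I7 | 26 | 33 | 36 | 37   RAW R1: wait I6 write@32

cycle = 23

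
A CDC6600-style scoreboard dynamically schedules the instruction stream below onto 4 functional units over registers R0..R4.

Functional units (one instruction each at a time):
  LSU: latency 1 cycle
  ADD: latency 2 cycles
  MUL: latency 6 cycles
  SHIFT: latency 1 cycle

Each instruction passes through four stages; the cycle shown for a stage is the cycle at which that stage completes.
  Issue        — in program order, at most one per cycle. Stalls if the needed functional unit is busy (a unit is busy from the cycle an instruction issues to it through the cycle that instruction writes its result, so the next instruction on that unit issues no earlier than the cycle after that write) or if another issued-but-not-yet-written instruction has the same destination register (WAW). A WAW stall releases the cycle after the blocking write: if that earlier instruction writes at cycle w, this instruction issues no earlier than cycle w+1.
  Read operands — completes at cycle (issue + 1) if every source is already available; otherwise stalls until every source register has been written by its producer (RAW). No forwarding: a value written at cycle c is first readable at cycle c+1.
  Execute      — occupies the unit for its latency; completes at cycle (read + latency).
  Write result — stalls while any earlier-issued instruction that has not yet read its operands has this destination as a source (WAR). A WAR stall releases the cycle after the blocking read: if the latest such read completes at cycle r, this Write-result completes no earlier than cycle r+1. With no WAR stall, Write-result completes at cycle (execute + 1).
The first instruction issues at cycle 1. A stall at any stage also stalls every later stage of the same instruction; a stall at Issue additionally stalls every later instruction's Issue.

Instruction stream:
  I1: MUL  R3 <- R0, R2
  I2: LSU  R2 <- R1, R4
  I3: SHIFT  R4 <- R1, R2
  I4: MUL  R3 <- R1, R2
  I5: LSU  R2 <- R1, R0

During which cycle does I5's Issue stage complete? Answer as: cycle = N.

cycle = 11

I1 -> (1, 2, 8, 9)
I2 -> (2, 3, 4, 5)
I3 -> (3, 6, 7, 8)  // RAW R2: wait I2 write@5
I4 -> (10, 11, 17, 18)  // struct: MUL busy until I1 writes@9
I5 -> (11, 12, 13, 14)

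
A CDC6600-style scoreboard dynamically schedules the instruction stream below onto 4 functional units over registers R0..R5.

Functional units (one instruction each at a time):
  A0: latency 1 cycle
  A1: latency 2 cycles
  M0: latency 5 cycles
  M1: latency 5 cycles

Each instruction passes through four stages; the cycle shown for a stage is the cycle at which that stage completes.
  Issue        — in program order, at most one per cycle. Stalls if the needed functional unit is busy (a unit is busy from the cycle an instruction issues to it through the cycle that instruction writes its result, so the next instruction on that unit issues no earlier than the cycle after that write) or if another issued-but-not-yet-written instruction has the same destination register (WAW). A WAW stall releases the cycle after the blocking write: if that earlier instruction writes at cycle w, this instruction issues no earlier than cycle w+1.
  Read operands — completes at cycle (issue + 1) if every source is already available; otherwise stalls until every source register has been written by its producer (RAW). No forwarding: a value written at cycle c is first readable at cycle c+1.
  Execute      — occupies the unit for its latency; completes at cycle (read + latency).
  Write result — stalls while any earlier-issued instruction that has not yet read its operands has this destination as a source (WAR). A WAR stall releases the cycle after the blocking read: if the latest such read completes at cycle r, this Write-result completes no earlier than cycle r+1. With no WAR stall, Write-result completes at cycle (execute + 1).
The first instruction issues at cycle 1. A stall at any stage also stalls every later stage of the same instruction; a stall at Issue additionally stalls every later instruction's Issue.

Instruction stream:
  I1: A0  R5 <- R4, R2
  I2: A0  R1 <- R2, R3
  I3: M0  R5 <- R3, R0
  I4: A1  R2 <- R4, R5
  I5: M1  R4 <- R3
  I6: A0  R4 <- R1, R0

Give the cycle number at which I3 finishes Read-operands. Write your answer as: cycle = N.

cycle = 7

I1  is:1  ro:2  ex:3  wr:4
I2  is:5  ro:6  ex:7  wr:8  — struct: A0 busy until I1 writes@4
I3  is:6  ro:7  ex:12  wr:13
I4  is:7  ro:14  ex:16  wr:17  — RAW R5: wait I3 write@13
I5  is:8  ro:9  ex:14  wr:15
I6  is:16  ro:17  ex:18  wr:19  — WAW R4: wait I5 write@15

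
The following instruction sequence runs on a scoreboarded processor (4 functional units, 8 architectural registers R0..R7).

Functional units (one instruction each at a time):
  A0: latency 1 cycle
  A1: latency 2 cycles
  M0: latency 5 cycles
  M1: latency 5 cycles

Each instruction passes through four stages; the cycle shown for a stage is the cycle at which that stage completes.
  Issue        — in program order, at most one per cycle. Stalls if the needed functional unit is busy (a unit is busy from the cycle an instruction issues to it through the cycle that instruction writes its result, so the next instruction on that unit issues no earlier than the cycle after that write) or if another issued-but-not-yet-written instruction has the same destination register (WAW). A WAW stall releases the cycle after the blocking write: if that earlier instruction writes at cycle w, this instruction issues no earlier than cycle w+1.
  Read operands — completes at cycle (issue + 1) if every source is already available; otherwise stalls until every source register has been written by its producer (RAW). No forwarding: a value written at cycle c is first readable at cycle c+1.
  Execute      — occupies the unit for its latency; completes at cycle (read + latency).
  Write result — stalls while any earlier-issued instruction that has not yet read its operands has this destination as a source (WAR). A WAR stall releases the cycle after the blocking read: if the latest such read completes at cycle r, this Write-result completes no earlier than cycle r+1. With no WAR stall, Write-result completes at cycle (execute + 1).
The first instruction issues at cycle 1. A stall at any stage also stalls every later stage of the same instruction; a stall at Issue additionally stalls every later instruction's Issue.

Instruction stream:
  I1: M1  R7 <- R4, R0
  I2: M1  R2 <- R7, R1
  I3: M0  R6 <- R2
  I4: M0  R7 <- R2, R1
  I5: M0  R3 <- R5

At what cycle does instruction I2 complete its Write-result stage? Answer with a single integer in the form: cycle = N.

cycle = 16

c1: issue I1 (M1)
c2: I1 read-ops
c7: I1 finished on M1
c8: I1→R7
c9: issue I2 (M1)
c10: I2 read-ops | issue I3 (M0)
c15: I2 finished on M1
c16: I2→R2
c17: I3 read-ops
c22: I3 finished on M0
c23: I3→R6
c24: issue I4 (M0)
c25: I4 read-ops
c30: I4 finished on M0
c31: I4→R7
c32: issue I5 (M0)
c33: I5 read-ops
c38: I5 finished on M0
c39: I5→R3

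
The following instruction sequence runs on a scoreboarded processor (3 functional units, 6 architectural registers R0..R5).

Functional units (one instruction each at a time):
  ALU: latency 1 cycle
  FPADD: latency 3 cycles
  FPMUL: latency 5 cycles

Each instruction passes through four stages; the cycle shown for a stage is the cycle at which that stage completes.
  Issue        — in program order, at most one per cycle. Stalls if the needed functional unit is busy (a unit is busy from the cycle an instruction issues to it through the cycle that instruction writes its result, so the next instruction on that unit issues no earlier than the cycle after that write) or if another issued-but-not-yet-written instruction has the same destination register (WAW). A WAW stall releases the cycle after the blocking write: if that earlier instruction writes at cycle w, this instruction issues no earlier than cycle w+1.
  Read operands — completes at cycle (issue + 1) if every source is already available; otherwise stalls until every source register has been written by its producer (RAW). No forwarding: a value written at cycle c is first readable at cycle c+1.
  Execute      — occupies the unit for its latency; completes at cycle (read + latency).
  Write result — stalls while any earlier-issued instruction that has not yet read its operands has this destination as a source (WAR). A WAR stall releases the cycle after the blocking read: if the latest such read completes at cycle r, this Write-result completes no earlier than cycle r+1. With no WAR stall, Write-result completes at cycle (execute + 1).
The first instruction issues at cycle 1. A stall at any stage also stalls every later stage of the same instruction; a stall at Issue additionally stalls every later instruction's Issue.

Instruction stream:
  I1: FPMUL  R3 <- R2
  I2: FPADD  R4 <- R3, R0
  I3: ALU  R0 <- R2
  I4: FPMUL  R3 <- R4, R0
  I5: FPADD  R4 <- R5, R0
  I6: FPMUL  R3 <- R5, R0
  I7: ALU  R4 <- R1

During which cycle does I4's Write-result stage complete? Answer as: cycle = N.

cycle = 20

I1  is:1  ro:2  ex:7  wr:8
I2  is:2  ro:9  ex:12  wr:13  — RAW R3: wait I1 write@8
I3  is:3  ro:4  ex:5  wr:10  — WAR R0: wait I2 read@9
I4  is:9  ro:14  ex:19  wr:20  — struct: FPMUL busy until I1 writes@8, RAW R4: wait I2 write@13
I5  is:14  ro:15  ex:18  wr:19  — struct: FPADD busy until I2 writes@13
I6  is:21  ro:22  ex:27  wr:28  — struct: FPMUL busy until I4 writes@20
I7  is:22  ro:23  ex:24  wr:25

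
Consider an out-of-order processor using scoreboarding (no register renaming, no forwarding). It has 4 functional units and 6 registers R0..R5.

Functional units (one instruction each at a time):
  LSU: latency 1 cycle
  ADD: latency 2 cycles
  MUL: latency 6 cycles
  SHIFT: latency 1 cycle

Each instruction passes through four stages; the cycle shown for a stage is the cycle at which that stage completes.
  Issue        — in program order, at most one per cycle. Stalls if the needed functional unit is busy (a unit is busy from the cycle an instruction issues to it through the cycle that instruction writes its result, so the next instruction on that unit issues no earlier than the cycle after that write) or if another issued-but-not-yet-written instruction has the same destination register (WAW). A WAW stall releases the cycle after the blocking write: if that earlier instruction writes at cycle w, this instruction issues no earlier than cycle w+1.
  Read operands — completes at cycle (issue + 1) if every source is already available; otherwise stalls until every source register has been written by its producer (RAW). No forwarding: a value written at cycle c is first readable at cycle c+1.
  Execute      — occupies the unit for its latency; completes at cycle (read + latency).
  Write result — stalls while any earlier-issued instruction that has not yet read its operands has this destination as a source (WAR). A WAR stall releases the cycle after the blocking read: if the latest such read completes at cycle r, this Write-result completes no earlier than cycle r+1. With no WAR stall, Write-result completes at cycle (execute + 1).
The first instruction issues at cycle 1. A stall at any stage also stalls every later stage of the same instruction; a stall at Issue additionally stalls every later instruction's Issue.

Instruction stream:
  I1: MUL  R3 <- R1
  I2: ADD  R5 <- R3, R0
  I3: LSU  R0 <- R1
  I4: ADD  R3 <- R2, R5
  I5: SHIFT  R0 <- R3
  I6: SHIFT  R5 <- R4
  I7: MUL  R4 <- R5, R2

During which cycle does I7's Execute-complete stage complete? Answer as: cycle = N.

I1  is:1  ro:2  ex:8  wr:9
I2  is:2  ro:10  ex:12  wr:13  — RAW R3: wait I1 write@9
I3  is:3  ro:4  ex:5  wr:11  — WAR R0: wait I2 read@10
I4  is:14  ro:15  ex:17  wr:18  — struct: ADD busy until I2 writes@13
I5  is:15  ro:19  ex:20  wr:21  — RAW R3: wait I4 write@18
I6  is:22  ro:23  ex:24  wr:25  — struct: SHIFT busy until I5 writes@21
I7  is:23  ro:26  ex:32  wr:33  — RAW R5: wait I6 write@25

cycle = 32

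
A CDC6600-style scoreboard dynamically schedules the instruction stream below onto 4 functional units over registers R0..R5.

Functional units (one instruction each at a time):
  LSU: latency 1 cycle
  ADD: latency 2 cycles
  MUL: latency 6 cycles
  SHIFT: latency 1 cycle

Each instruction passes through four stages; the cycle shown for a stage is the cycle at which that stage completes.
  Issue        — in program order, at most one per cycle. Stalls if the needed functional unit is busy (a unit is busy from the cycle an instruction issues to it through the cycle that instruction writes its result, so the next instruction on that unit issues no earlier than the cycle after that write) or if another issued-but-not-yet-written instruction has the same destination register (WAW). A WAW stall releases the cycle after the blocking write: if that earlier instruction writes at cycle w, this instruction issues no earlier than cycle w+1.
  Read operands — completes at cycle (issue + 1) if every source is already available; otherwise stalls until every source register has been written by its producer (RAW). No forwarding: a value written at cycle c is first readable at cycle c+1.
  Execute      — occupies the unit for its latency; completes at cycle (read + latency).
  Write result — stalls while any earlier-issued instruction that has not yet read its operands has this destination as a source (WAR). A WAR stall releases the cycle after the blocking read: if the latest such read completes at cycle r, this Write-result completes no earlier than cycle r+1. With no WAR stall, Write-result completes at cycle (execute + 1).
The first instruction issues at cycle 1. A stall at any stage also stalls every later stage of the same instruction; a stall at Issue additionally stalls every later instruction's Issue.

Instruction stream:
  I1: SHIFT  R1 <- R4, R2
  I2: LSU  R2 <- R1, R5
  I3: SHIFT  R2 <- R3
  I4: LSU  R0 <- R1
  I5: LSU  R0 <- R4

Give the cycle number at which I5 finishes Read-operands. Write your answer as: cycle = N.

cycle 1: I1→SHIFT
cycle 2: I1 RO, I2→LSU
cycle 3: I1 EX
cycle 4: I1 WR R1
cycle 5: I2 RO
cycle 6: I2 EX
cycle 7: I2 WR R2
cycle 8: I3→SHIFT
cycle 9: I3 RO, I4→LSU
cycle 10: I3 EX, I4 RO
cycle 11: I3 WR R2, I4 EX
cycle 12: I4 WR R0
cycle 13: I5→LSU
cycle 14: I5 RO
cycle 15: I5 EX
cycle 16: I5 WR R0

cycle = 14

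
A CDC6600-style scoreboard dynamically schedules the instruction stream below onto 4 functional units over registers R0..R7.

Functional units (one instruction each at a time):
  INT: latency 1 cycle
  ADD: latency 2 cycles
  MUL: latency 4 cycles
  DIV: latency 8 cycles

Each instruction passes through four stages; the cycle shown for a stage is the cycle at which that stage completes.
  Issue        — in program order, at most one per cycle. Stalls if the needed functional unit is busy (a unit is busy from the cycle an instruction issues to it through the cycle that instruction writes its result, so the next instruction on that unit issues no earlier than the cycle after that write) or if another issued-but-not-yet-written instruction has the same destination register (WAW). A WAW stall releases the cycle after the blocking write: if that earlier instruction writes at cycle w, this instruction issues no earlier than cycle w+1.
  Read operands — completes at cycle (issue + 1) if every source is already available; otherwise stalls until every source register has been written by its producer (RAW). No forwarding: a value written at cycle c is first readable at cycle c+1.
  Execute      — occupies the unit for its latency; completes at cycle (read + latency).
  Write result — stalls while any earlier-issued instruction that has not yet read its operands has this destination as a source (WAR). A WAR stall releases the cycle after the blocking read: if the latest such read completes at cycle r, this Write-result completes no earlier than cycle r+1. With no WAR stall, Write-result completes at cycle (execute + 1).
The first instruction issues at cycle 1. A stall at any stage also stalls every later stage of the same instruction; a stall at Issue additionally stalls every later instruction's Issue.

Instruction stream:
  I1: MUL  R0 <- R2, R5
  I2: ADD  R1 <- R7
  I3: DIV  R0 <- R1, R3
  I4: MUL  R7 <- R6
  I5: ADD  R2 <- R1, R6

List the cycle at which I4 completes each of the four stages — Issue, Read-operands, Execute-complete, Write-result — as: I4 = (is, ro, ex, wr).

cycle 1: I1 issues→MUL
cycle 2: I1 reads, I2 issues→ADD
cycle 3: I2 reads
cycle 5: I2 exec-done
cycle 6: I1 exec-done, I2 writes R1
cycle 7: I1 writes R0
cycle 8: I3 issues→DIV
cycle 9: I3 reads, I4 issues→MUL
cycle 10: I4 reads, I5 issues→ADD
cycle 11: I5 reads
cycle 13: I5 exec-done
cycle 14: I4 exec-done, I5 writes R2
cycle 15: I4 writes R7
cycle 17: I3 exec-done
cycle 18: I3 writes R0

I4 = (9, 10, 14, 15)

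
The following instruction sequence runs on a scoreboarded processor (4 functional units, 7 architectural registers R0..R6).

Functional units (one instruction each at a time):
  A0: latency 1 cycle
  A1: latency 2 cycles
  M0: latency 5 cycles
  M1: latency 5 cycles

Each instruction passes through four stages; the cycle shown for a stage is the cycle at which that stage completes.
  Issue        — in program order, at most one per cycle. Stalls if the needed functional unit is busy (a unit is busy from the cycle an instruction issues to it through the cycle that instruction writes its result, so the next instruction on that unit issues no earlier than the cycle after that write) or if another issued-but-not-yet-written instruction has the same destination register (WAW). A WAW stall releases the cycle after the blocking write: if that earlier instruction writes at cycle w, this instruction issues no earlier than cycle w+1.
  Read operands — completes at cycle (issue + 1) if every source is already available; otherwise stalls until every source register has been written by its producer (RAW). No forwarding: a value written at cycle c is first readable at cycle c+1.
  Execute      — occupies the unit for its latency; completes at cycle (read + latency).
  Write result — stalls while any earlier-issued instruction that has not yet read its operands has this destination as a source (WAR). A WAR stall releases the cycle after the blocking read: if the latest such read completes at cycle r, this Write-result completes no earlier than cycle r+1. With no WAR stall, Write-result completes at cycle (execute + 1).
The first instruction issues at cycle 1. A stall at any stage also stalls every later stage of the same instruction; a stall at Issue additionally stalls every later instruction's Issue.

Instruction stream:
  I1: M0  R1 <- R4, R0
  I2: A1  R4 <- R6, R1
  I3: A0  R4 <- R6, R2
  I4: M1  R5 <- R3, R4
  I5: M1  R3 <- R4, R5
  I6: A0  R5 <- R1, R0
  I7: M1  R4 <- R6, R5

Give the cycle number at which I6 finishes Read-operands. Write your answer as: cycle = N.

cycle = 26

cycle 1: I1→M0
cycle 2: I1 RO, I2→A1
cycle 7: I1 EX
cycle 8: I1 WR R1
cycle 9: I2 RO
cycle 11: I2 EX
cycle 12: I2 WR R4
cycle 13: I3→A0
cycle 14: I3 RO, I4→M1
cycle 15: I3 EX
cycle 16: I3 WR R4
cycle 17: I4 RO
cycle 22: I4 EX
cycle 23: I4 WR R5
cycle 24: I5→M1
cycle 25: I5 RO, I6→A0
cycle 26: I6 RO
cycle 27: I6 EX
cycle 28: I6 WR R5
cycle 30: I5 EX
cycle 31: I5 WR R3
cycle 32: I7→M1
cycle 33: I7 RO
cycle 38: I7 EX
cycle 39: I7 WR R4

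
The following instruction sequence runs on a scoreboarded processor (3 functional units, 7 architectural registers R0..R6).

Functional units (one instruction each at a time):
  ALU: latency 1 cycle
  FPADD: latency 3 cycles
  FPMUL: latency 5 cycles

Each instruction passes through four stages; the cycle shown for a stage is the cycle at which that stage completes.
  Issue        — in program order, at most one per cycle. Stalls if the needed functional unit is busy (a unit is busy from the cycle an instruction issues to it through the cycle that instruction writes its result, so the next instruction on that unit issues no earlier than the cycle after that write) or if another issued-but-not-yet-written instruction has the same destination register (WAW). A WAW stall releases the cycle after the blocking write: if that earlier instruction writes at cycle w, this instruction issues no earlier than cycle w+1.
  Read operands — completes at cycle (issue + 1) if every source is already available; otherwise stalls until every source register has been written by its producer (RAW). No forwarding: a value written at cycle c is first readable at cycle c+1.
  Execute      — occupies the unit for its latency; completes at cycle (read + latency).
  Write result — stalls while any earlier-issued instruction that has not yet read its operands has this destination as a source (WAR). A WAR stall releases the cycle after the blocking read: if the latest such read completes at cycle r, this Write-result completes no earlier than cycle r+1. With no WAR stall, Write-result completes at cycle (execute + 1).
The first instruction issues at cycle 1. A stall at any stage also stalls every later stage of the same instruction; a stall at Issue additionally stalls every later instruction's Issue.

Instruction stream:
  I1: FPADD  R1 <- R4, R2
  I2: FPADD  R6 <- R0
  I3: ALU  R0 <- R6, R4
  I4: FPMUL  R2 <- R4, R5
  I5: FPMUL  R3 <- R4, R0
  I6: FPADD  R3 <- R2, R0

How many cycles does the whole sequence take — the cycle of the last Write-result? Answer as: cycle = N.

cycle = 30

[1] issue I1 (FPADD)
[2] I1 read-ops
[5] I1 finished on FPADD
[6] I1→R1
[7] issue I2 (FPADD)
[8] I2 read-ops; issue I3 (ALU)
[9] issue I4 (FPMUL)
[10] I4 read-ops
[11] I2 finished on FPADD
[12] I2→R6
[13] I3 read-ops
[14] I3 finished on ALU
[15] I3→R0; I4 finished on FPMUL
[16] I4→R2
[17] issue I5 (FPMUL)
[18] I5 read-ops
[23] I5 finished on FPMUL
[24] I5→R3
[25] issue I6 (FPADD)
[26] I6 read-ops
[29] I6 finished on FPADD
[30] I6→R3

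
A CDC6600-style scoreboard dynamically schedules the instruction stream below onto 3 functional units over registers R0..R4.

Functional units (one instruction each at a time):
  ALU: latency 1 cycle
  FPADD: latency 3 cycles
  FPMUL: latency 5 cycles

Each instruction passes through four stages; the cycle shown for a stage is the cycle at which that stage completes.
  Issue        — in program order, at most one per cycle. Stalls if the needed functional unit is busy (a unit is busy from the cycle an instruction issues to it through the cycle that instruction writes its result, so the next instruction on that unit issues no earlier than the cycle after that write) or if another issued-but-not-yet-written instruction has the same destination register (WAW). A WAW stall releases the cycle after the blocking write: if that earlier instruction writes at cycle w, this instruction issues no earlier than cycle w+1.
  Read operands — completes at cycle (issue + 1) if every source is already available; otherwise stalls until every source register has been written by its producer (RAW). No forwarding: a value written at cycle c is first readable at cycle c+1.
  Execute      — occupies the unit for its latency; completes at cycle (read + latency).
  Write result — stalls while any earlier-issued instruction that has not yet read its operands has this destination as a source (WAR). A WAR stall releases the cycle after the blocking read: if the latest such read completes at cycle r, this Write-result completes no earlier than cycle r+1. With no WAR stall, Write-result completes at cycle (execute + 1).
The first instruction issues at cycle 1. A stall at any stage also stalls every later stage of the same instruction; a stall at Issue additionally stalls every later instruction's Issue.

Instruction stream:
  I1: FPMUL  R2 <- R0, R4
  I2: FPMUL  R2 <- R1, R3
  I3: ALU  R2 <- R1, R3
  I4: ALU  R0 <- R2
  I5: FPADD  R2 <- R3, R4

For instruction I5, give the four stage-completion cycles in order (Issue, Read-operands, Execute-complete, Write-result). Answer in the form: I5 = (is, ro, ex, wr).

[1] issue I1 (FPMUL)
[2] I1 read-ops
[7] I1 finished on FPMUL
[8] I1→R2
[9] issue I2 (FPMUL)
[10] I2 read-ops
[15] I2 finished on FPMUL
[16] I2→R2
[17] issue I3 (ALU)
[18] I3 read-ops
[19] I3 finished on ALU
[20] I3→R2
[21] issue I4 (ALU)
[22] I4 read-ops · issue I5 (FPADD)
[23] I4 finished on ALU · I5 read-ops
[24] I4→R0
[26] I5 finished on FPADD
[27] I5→R2

I5 = (22, 23, 26, 27)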